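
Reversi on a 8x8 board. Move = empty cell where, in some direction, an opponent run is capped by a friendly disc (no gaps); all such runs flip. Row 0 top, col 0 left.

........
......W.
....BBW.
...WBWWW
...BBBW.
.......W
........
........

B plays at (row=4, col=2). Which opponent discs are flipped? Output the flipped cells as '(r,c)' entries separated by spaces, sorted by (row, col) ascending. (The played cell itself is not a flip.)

Answer: (3,3)

Derivation:
Dir NW: first cell '.' (not opp) -> no flip
Dir N: first cell '.' (not opp) -> no flip
Dir NE: opp run (3,3) capped by B -> flip
Dir W: first cell '.' (not opp) -> no flip
Dir E: first cell 'B' (not opp) -> no flip
Dir SW: first cell '.' (not opp) -> no flip
Dir S: first cell '.' (not opp) -> no flip
Dir SE: first cell '.' (not opp) -> no flip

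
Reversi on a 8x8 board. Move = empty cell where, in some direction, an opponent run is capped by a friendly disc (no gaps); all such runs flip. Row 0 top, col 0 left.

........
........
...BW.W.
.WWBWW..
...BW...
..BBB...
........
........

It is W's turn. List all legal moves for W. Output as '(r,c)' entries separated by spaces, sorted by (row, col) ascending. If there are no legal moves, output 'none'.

(1,2): flips 1 -> legal
(1,3): no bracket -> illegal
(1,4): flips 1 -> legal
(2,2): flips 2 -> legal
(4,1): no bracket -> illegal
(4,2): flips 2 -> legal
(4,5): no bracket -> illegal
(5,1): no bracket -> illegal
(5,5): no bracket -> illegal
(6,1): flips 2 -> legal
(6,2): flips 1 -> legal
(6,3): no bracket -> illegal
(6,4): flips 1 -> legal
(6,5): flips 2 -> legal

Answer: (1,2) (1,4) (2,2) (4,2) (6,1) (6,2) (6,4) (6,5)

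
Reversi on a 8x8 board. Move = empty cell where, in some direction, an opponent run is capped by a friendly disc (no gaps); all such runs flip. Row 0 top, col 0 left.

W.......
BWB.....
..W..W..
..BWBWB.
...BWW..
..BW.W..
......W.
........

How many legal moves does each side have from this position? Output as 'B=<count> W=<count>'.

Answer: B=7 W=12

Derivation:
-- B to move --
(0,1): no bracket -> illegal
(0,2): no bracket -> illegal
(1,3): no bracket -> illegal
(1,4): flips 1 -> legal
(1,5): no bracket -> illegal
(1,6): flips 1 -> legal
(2,0): no bracket -> illegal
(2,1): no bracket -> illegal
(2,3): flips 1 -> legal
(2,4): no bracket -> illegal
(2,6): no bracket -> illegal
(3,1): no bracket -> illegal
(4,2): no bracket -> illegal
(4,6): flips 2 -> legal
(5,4): flips 3 -> legal
(5,6): flips 1 -> legal
(5,7): no bracket -> illegal
(6,2): no bracket -> illegal
(6,3): flips 1 -> legal
(6,4): no bracket -> illegal
(6,5): no bracket -> illegal
(6,7): no bracket -> illegal
(7,5): no bracket -> illegal
(7,6): no bracket -> illegal
(7,7): no bracket -> illegal
B mobility = 7
-- W to move --
(0,1): no bracket -> illegal
(0,2): flips 1 -> legal
(0,3): no bracket -> illegal
(1,3): flips 1 -> legal
(2,0): flips 1 -> legal
(2,1): no bracket -> illegal
(2,3): flips 1 -> legal
(2,4): flips 1 -> legal
(2,6): no bracket -> illegal
(2,7): flips 1 -> legal
(3,1): flips 1 -> legal
(3,7): flips 1 -> legal
(4,1): no bracket -> illegal
(4,2): flips 2 -> legal
(4,6): no bracket -> illegal
(4,7): flips 1 -> legal
(5,1): flips 1 -> legal
(5,4): no bracket -> illegal
(6,1): flips 3 -> legal
(6,2): no bracket -> illegal
(6,3): no bracket -> illegal
W mobility = 12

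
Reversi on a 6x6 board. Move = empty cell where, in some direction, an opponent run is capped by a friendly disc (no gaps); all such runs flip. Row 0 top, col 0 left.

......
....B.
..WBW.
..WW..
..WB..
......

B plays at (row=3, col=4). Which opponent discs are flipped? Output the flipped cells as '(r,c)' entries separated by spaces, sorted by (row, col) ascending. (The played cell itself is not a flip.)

Dir NW: first cell 'B' (not opp) -> no flip
Dir N: opp run (2,4) capped by B -> flip
Dir NE: first cell '.' (not opp) -> no flip
Dir W: opp run (3,3) (3,2), next='.' -> no flip
Dir E: first cell '.' (not opp) -> no flip
Dir SW: first cell 'B' (not opp) -> no flip
Dir S: first cell '.' (not opp) -> no flip
Dir SE: first cell '.' (not opp) -> no flip

Answer: (2,4)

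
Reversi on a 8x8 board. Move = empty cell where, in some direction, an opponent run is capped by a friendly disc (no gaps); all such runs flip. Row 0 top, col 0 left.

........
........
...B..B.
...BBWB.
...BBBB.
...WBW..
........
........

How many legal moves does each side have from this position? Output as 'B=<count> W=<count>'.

Answer: B=9 W=6

Derivation:
-- B to move --
(2,4): flips 1 -> legal
(2,5): flips 1 -> legal
(4,2): no bracket -> illegal
(5,2): flips 1 -> legal
(5,6): flips 1 -> legal
(6,2): flips 1 -> legal
(6,3): flips 1 -> legal
(6,4): flips 1 -> legal
(6,5): flips 1 -> legal
(6,6): flips 1 -> legal
B mobility = 9
-- W to move --
(1,2): no bracket -> illegal
(1,3): flips 3 -> legal
(1,4): no bracket -> illegal
(1,5): no bracket -> illegal
(1,6): no bracket -> illegal
(1,7): flips 1 -> legal
(2,2): flips 2 -> legal
(2,4): no bracket -> illegal
(2,5): no bracket -> illegal
(2,7): no bracket -> illegal
(3,2): flips 2 -> legal
(3,7): flips 2 -> legal
(4,2): no bracket -> illegal
(4,7): no bracket -> illegal
(5,2): no bracket -> illegal
(5,6): no bracket -> illegal
(5,7): flips 1 -> legal
(6,3): no bracket -> illegal
(6,4): no bracket -> illegal
(6,5): no bracket -> illegal
W mobility = 6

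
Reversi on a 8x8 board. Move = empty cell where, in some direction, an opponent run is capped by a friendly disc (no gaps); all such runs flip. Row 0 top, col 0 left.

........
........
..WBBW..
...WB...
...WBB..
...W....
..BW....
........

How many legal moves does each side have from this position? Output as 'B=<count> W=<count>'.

Answer: B=9 W=7

Derivation:
-- B to move --
(1,1): flips 2 -> legal
(1,2): no bracket -> illegal
(1,3): no bracket -> illegal
(1,4): no bracket -> illegal
(1,5): no bracket -> illegal
(1,6): flips 1 -> legal
(2,1): flips 1 -> legal
(2,6): flips 1 -> legal
(3,1): no bracket -> illegal
(3,2): flips 1 -> legal
(3,5): no bracket -> illegal
(3,6): no bracket -> illegal
(4,2): flips 2 -> legal
(5,2): flips 1 -> legal
(5,4): no bracket -> illegal
(6,4): flips 1 -> legal
(7,2): no bracket -> illegal
(7,3): flips 4 -> legal
(7,4): no bracket -> illegal
B mobility = 9
-- W to move --
(1,2): no bracket -> illegal
(1,3): flips 1 -> legal
(1,4): no bracket -> illegal
(1,5): flips 1 -> legal
(3,2): no bracket -> illegal
(3,5): flips 2 -> legal
(3,6): no bracket -> illegal
(4,6): flips 2 -> legal
(5,1): no bracket -> illegal
(5,2): no bracket -> illegal
(5,4): no bracket -> illegal
(5,5): flips 1 -> legal
(5,6): no bracket -> illegal
(6,1): flips 1 -> legal
(7,1): flips 1 -> legal
(7,2): no bracket -> illegal
(7,3): no bracket -> illegal
W mobility = 7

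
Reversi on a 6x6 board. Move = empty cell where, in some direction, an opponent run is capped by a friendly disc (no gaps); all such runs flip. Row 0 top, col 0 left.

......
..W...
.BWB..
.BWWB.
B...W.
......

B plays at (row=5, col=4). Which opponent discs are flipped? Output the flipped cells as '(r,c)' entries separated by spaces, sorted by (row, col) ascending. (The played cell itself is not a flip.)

Dir NW: first cell '.' (not opp) -> no flip
Dir N: opp run (4,4) capped by B -> flip
Dir NE: first cell '.' (not opp) -> no flip
Dir W: first cell '.' (not opp) -> no flip
Dir E: first cell '.' (not opp) -> no flip
Dir SW: edge -> no flip
Dir S: edge -> no flip
Dir SE: edge -> no flip

Answer: (4,4)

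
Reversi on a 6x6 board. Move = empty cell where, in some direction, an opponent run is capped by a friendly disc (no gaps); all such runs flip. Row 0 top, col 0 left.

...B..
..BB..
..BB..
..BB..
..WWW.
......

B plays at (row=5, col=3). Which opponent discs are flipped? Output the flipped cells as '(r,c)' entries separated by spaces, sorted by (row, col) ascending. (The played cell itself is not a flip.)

Dir NW: opp run (4,2), next='.' -> no flip
Dir N: opp run (4,3) capped by B -> flip
Dir NE: opp run (4,4), next='.' -> no flip
Dir W: first cell '.' (not opp) -> no flip
Dir E: first cell '.' (not opp) -> no flip
Dir SW: edge -> no flip
Dir S: edge -> no flip
Dir SE: edge -> no flip

Answer: (4,3)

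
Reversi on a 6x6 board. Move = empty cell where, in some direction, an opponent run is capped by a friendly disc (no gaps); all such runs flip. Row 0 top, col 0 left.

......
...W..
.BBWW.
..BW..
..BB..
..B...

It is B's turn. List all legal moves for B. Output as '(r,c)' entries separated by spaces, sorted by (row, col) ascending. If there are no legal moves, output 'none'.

Answer: (0,3) (0,4) (1,4) (1,5) (2,5) (3,4) (4,4)

Derivation:
(0,2): no bracket -> illegal
(0,3): flips 3 -> legal
(0,4): flips 1 -> legal
(1,2): no bracket -> illegal
(1,4): flips 1 -> legal
(1,5): flips 2 -> legal
(2,5): flips 2 -> legal
(3,4): flips 1 -> legal
(3,5): no bracket -> illegal
(4,4): flips 1 -> legal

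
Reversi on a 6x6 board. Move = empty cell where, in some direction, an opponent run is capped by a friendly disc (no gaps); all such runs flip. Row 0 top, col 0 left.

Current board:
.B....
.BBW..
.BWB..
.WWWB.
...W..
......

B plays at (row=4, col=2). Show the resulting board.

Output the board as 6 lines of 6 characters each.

Answer: .B....
.BBW..
.BBB..
.WBWB.
..BW..
......

Derivation:
Place B at (4,2); scan 8 dirs for brackets.
Dir NW: opp run (3,1), next='.' -> no flip
Dir N: opp run (3,2) (2,2) capped by B -> flip
Dir NE: opp run (3,3), next='.' -> no flip
Dir W: first cell '.' (not opp) -> no flip
Dir E: opp run (4,3), next='.' -> no flip
Dir SW: first cell '.' (not opp) -> no flip
Dir S: first cell '.' (not opp) -> no flip
Dir SE: first cell '.' (not opp) -> no flip
All flips: (2,2) (3,2)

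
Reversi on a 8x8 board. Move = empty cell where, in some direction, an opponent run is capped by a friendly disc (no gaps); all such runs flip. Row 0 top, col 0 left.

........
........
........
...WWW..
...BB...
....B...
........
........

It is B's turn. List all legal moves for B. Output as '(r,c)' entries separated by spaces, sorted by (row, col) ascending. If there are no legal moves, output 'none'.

(2,2): flips 1 -> legal
(2,3): flips 1 -> legal
(2,4): flips 1 -> legal
(2,5): flips 1 -> legal
(2,6): flips 1 -> legal
(3,2): no bracket -> illegal
(3,6): no bracket -> illegal
(4,2): no bracket -> illegal
(4,5): no bracket -> illegal
(4,6): no bracket -> illegal

Answer: (2,2) (2,3) (2,4) (2,5) (2,6)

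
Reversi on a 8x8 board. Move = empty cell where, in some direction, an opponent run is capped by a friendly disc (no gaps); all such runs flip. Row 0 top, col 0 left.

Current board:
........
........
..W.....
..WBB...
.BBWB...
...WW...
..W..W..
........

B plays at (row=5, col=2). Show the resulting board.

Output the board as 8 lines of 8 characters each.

Place B at (5,2); scan 8 dirs for brackets.
Dir NW: first cell 'B' (not opp) -> no flip
Dir N: first cell 'B' (not opp) -> no flip
Dir NE: opp run (4,3) capped by B -> flip
Dir W: first cell '.' (not opp) -> no flip
Dir E: opp run (5,3) (5,4), next='.' -> no flip
Dir SW: first cell '.' (not opp) -> no flip
Dir S: opp run (6,2), next='.' -> no flip
Dir SE: first cell '.' (not opp) -> no flip
All flips: (4,3)

Answer: ........
........
..W.....
..WBB...
.BBBB...
..BWW...
..W..W..
........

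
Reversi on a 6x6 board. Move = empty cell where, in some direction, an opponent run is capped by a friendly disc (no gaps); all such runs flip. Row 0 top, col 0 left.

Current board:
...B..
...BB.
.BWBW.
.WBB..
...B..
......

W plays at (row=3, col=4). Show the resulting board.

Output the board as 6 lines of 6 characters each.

Answer: ...B..
...BB.
.BWBW.
.WWWW.
...B..
......

Derivation:
Place W at (3,4); scan 8 dirs for brackets.
Dir NW: opp run (2,3), next='.' -> no flip
Dir N: first cell 'W' (not opp) -> no flip
Dir NE: first cell '.' (not opp) -> no flip
Dir W: opp run (3,3) (3,2) capped by W -> flip
Dir E: first cell '.' (not opp) -> no flip
Dir SW: opp run (4,3), next='.' -> no flip
Dir S: first cell '.' (not opp) -> no flip
Dir SE: first cell '.' (not opp) -> no flip
All flips: (3,2) (3,3)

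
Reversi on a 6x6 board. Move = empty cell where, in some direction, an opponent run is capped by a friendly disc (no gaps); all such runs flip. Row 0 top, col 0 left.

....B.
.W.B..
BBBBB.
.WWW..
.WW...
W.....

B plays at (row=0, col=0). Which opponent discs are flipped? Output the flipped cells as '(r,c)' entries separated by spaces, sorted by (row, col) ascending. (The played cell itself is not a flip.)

Dir NW: edge -> no flip
Dir N: edge -> no flip
Dir NE: edge -> no flip
Dir W: edge -> no flip
Dir E: first cell '.' (not opp) -> no flip
Dir SW: edge -> no flip
Dir S: first cell '.' (not opp) -> no flip
Dir SE: opp run (1,1) capped by B -> flip

Answer: (1,1)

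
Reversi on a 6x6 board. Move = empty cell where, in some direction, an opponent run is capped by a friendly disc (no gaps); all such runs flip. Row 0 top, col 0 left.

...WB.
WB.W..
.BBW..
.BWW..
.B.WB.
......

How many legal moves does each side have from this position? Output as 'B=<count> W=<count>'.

-- B to move --
(0,0): no bracket -> illegal
(0,1): no bracket -> illegal
(0,2): flips 1 -> legal
(1,2): no bracket -> illegal
(1,4): flips 2 -> legal
(2,0): no bracket -> illegal
(2,4): flips 1 -> legal
(3,4): flips 2 -> legal
(4,2): flips 2 -> legal
(5,2): no bracket -> illegal
(5,3): no bracket -> illegal
(5,4): flips 2 -> legal
B mobility = 6
-- W to move --
(0,0): flips 2 -> legal
(0,1): no bracket -> illegal
(0,2): no bracket -> illegal
(0,5): flips 1 -> legal
(1,2): flips 2 -> legal
(1,4): no bracket -> illegal
(1,5): no bracket -> illegal
(2,0): flips 2 -> legal
(3,0): flips 1 -> legal
(3,4): no bracket -> illegal
(3,5): no bracket -> illegal
(4,0): flips 2 -> legal
(4,2): no bracket -> illegal
(4,5): flips 1 -> legal
(5,0): flips 1 -> legal
(5,1): no bracket -> illegal
(5,2): no bracket -> illegal
(5,3): no bracket -> illegal
(5,4): no bracket -> illegal
(5,5): flips 1 -> legal
W mobility = 9

Answer: B=6 W=9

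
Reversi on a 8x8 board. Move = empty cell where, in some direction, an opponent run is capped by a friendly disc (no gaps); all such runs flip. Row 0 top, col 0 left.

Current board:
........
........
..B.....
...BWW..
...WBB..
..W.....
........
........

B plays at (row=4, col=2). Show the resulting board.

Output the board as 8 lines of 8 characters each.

Answer: ........
........
..B.....
...BWW..
..BBBB..
..W.....
........
........

Derivation:
Place B at (4,2); scan 8 dirs for brackets.
Dir NW: first cell '.' (not opp) -> no flip
Dir N: first cell '.' (not opp) -> no flip
Dir NE: first cell 'B' (not opp) -> no flip
Dir W: first cell '.' (not opp) -> no flip
Dir E: opp run (4,3) capped by B -> flip
Dir SW: first cell '.' (not opp) -> no flip
Dir S: opp run (5,2), next='.' -> no flip
Dir SE: first cell '.' (not opp) -> no flip
All flips: (4,3)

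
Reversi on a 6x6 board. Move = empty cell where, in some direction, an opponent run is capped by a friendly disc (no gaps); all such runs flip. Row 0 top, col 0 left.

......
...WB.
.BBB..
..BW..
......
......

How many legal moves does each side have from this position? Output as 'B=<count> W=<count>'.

Answer: B=6 W=3

Derivation:
-- B to move --
(0,2): no bracket -> illegal
(0,3): flips 1 -> legal
(0,4): flips 1 -> legal
(1,2): flips 1 -> legal
(2,4): no bracket -> illegal
(3,4): flips 1 -> legal
(4,2): no bracket -> illegal
(4,3): flips 1 -> legal
(4,4): flips 1 -> legal
B mobility = 6
-- W to move --
(0,3): no bracket -> illegal
(0,4): no bracket -> illegal
(0,5): no bracket -> illegal
(1,0): no bracket -> illegal
(1,1): flips 1 -> legal
(1,2): no bracket -> illegal
(1,5): flips 1 -> legal
(2,0): no bracket -> illegal
(2,4): no bracket -> illegal
(2,5): no bracket -> illegal
(3,0): no bracket -> illegal
(3,1): flips 2 -> legal
(3,4): no bracket -> illegal
(4,1): no bracket -> illegal
(4,2): no bracket -> illegal
(4,3): no bracket -> illegal
W mobility = 3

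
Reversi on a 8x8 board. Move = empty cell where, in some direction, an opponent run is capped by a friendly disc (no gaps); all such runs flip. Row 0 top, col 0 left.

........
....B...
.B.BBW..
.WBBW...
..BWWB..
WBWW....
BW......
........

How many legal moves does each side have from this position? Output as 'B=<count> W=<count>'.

Answer: B=13 W=11

Derivation:
-- B to move --
(1,5): no bracket -> illegal
(1,6): no bracket -> illegal
(2,0): flips 1 -> legal
(2,2): no bracket -> illegal
(2,6): flips 1 -> legal
(3,0): flips 1 -> legal
(3,5): flips 1 -> legal
(3,6): flips 1 -> legal
(4,0): flips 1 -> legal
(4,1): flips 1 -> legal
(5,4): flips 5 -> legal
(5,5): flips 1 -> legal
(6,2): flips 2 -> legal
(6,3): flips 2 -> legal
(6,4): flips 1 -> legal
(7,0): no bracket -> illegal
(7,1): flips 1 -> legal
(7,2): no bracket -> illegal
B mobility = 13
-- W to move --
(0,3): flips 1 -> legal
(0,4): flips 2 -> legal
(0,5): no bracket -> illegal
(1,0): flips 2 -> legal
(1,1): flips 1 -> legal
(1,2): flips 1 -> legal
(1,3): flips 2 -> legal
(1,5): no bracket -> illegal
(2,0): no bracket -> illegal
(2,2): flips 5 -> legal
(3,0): no bracket -> illegal
(3,5): no bracket -> illegal
(3,6): no bracket -> illegal
(4,0): no bracket -> illegal
(4,1): flips 2 -> legal
(4,6): flips 1 -> legal
(5,4): no bracket -> illegal
(5,5): no bracket -> illegal
(5,6): flips 1 -> legal
(6,2): no bracket -> illegal
(7,0): flips 1 -> legal
(7,1): no bracket -> illegal
W mobility = 11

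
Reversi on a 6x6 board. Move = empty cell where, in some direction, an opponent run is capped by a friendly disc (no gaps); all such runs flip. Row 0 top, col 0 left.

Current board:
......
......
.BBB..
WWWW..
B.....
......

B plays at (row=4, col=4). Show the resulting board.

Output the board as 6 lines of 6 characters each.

Answer: ......
......
.BBB..
WWWB..
B...B.
......

Derivation:
Place B at (4,4); scan 8 dirs for brackets.
Dir NW: opp run (3,3) capped by B -> flip
Dir N: first cell '.' (not opp) -> no flip
Dir NE: first cell '.' (not opp) -> no flip
Dir W: first cell '.' (not opp) -> no flip
Dir E: first cell '.' (not opp) -> no flip
Dir SW: first cell '.' (not opp) -> no flip
Dir S: first cell '.' (not opp) -> no flip
Dir SE: first cell '.' (not opp) -> no flip
All flips: (3,3)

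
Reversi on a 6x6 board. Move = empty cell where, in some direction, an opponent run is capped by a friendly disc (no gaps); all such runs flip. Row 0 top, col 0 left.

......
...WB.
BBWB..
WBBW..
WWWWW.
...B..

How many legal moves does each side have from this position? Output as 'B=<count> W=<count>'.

-- B to move --
(0,2): no bracket -> illegal
(0,3): flips 1 -> legal
(0,4): flips 2 -> legal
(1,1): no bracket -> illegal
(1,2): flips 2 -> legal
(2,4): no bracket -> illegal
(3,4): flips 1 -> legal
(3,5): flips 1 -> legal
(4,5): no bracket -> illegal
(5,0): flips 3 -> legal
(5,1): flips 1 -> legal
(5,2): flips 1 -> legal
(5,4): flips 1 -> legal
(5,5): no bracket -> illegal
B mobility = 9
-- W to move --
(0,3): no bracket -> illegal
(0,4): no bracket -> illegal
(0,5): flips 3 -> legal
(1,0): flips 3 -> legal
(1,1): flips 2 -> legal
(1,2): flips 1 -> legal
(1,5): flips 1 -> legal
(2,4): flips 1 -> legal
(2,5): no bracket -> illegal
(3,4): no bracket -> illegal
(5,2): no bracket -> illegal
(5,4): no bracket -> illegal
W mobility = 6

Answer: B=9 W=6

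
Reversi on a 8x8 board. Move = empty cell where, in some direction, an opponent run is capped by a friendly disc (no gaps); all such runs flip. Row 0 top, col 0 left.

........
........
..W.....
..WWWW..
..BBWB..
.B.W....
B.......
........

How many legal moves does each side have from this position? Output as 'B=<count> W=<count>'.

-- B to move --
(1,1): no bracket -> illegal
(1,2): flips 2 -> legal
(1,3): no bracket -> illegal
(2,1): flips 1 -> legal
(2,3): flips 2 -> legal
(2,4): flips 1 -> legal
(2,5): flips 2 -> legal
(2,6): no bracket -> illegal
(3,1): no bracket -> illegal
(3,6): no bracket -> illegal
(4,1): no bracket -> illegal
(4,6): no bracket -> illegal
(5,2): no bracket -> illegal
(5,4): no bracket -> illegal
(5,5): no bracket -> illegal
(6,2): no bracket -> illegal
(6,3): flips 1 -> legal
(6,4): flips 1 -> legal
B mobility = 7
-- W to move --
(3,1): flips 1 -> legal
(3,6): no bracket -> illegal
(4,0): no bracket -> illegal
(4,1): flips 2 -> legal
(4,6): flips 1 -> legal
(5,0): no bracket -> illegal
(5,2): flips 2 -> legal
(5,4): flips 1 -> legal
(5,5): flips 1 -> legal
(5,6): flips 1 -> legal
(6,1): no bracket -> illegal
(6,2): no bracket -> illegal
(7,0): no bracket -> illegal
(7,1): no bracket -> illegal
W mobility = 7

Answer: B=7 W=7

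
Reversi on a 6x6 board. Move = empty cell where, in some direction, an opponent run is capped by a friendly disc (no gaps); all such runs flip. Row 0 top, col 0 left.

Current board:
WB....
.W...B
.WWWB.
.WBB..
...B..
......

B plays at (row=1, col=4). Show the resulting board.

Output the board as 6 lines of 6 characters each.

Answer: WB....
.W..BB
.WWBB.
.WBB..
...B..
......

Derivation:
Place B at (1,4); scan 8 dirs for brackets.
Dir NW: first cell '.' (not opp) -> no flip
Dir N: first cell '.' (not opp) -> no flip
Dir NE: first cell '.' (not opp) -> no flip
Dir W: first cell '.' (not opp) -> no flip
Dir E: first cell 'B' (not opp) -> no flip
Dir SW: opp run (2,3) capped by B -> flip
Dir S: first cell 'B' (not opp) -> no flip
Dir SE: first cell '.' (not opp) -> no flip
All flips: (2,3)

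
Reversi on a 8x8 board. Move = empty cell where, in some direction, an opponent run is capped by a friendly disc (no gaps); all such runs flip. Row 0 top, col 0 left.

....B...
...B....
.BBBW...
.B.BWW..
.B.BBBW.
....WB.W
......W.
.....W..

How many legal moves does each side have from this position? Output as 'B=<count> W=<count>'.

-- B to move --
(1,4): flips 2 -> legal
(1,5): flips 1 -> legal
(2,5): flips 3 -> legal
(2,6): flips 1 -> legal
(3,6): flips 2 -> legal
(3,7): flips 1 -> legal
(4,7): flips 1 -> legal
(5,3): flips 1 -> legal
(5,6): no bracket -> illegal
(6,3): flips 1 -> legal
(6,4): flips 1 -> legal
(6,5): flips 1 -> legal
(6,7): no bracket -> illegal
(7,4): no bracket -> illegal
(7,6): no bracket -> illegal
(7,7): flips 1 -> legal
B mobility = 12
-- W to move --
(0,2): flips 1 -> legal
(0,3): no bracket -> illegal
(0,5): no bracket -> illegal
(1,0): no bracket -> illegal
(1,1): flips 4 -> legal
(1,2): flips 1 -> legal
(1,4): no bracket -> illegal
(1,5): no bracket -> illegal
(2,0): flips 3 -> legal
(3,0): no bracket -> illegal
(3,2): flips 2 -> legal
(3,6): flips 1 -> legal
(4,0): no bracket -> illegal
(4,2): flips 4 -> legal
(5,0): no bracket -> illegal
(5,1): no bracket -> illegal
(5,2): flips 1 -> legal
(5,3): flips 1 -> legal
(5,6): flips 2 -> legal
(6,4): flips 1 -> legal
(6,5): flips 2 -> legal
W mobility = 12

Answer: B=12 W=12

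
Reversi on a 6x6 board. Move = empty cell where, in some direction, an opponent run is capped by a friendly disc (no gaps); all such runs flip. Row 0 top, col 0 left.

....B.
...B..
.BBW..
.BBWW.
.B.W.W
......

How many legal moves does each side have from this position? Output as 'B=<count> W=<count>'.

Answer: B=6 W=6

Derivation:
-- B to move --
(1,2): no bracket -> illegal
(1,4): flips 1 -> legal
(2,4): flips 1 -> legal
(2,5): no bracket -> illegal
(3,5): flips 2 -> legal
(4,2): no bracket -> illegal
(4,4): flips 1 -> legal
(5,2): no bracket -> illegal
(5,3): flips 3 -> legal
(5,4): flips 1 -> legal
(5,5): no bracket -> illegal
B mobility = 6
-- W to move --
(0,2): no bracket -> illegal
(0,3): flips 1 -> legal
(0,5): no bracket -> illegal
(1,0): flips 2 -> legal
(1,1): flips 1 -> legal
(1,2): no bracket -> illegal
(1,4): no bracket -> illegal
(1,5): no bracket -> illegal
(2,0): flips 2 -> legal
(2,4): no bracket -> illegal
(3,0): flips 2 -> legal
(4,0): no bracket -> illegal
(4,2): no bracket -> illegal
(5,0): flips 2 -> legal
(5,1): no bracket -> illegal
(5,2): no bracket -> illegal
W mobility = 6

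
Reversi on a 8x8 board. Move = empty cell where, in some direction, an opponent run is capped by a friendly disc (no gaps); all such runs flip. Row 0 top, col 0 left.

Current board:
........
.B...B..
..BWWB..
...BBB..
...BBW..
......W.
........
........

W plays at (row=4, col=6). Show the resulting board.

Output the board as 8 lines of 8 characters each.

Answer: ........
.B...B..
..BWWB..
...BBW..
...BBWW.
......W.
........
........

Derivation:
Place W at (4,6); scan 8 dirs for brackets.
Dir NW: opp run (3,5) capped by W -> flip
Dir N: first cell '.' (not opp) -> no flip
Dir NE: first cell '.' (not opp) -> no flip
Dir W: first cell 'W' (not opp) -> no flip
Dir E: first cell '.' (not opp) -> no flip
Dir SW: first cell '.' (not opp) -> no flip
Dir S: first cell 'W' (not opp) -> no flip
Dir SE: first cell '.' (not opp) -> no flip
All flips: (3,5)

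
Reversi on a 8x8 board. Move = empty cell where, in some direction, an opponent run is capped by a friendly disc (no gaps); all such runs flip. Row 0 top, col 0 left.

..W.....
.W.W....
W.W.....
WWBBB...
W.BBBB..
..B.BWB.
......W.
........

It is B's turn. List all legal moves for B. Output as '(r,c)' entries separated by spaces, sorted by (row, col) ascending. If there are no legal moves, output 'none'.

(0,0): flips 2 -> legal
(0,1): no bracket -> illegal
(0,3): no bracket -> illegal
(0,4): no bracket -> illegal
(1,0): no bracket -> illegal
(1,2): flips 1 -> legal
(1,4): no bracket -> illegal
(2,1): no bracket -> illegal
(2,3): no bracket -> illegal
(2,4): no bracket -> illegal
(4,1): no bracket -> illegal
(4,6): no bracket -> illegal
(5,0): no bracket -> illegal
(5,1): no bracket -> illegal
(5,7): no bracket -> illegal
(6,4): no bracket -> illegal
(6,5): flips 1 -> legal
(6,7): no bracket -> illegal
(7,5): no bracket -> illegal
(7,6): flips 1 -> legal
(7,7): flips 2 -> legal

Answer: (0,0) (1,2) (6,5) (7,6) (7,7)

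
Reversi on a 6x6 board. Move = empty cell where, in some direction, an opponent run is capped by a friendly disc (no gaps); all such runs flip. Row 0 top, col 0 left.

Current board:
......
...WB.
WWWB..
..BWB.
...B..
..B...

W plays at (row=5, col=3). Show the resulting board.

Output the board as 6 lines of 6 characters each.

Place W at (5,3); scan 8 dirs for brackets.
Dir NW: first cell '.' (not opp) -> no flip
Dir N: opp run (4,3) capped by W -> flip
Dir NE: first cell '.' (not opp) -> no flip
Dir W: opp run (5,2), next='.' -> no flip
Dir E: first cell '.' (not opp) -> no flip
Dir SW: edge -> no flip
Dir S: edge -> no flip
Dir SE: edge -> no flip
All flips: (4,3)

Answer: ......
...WB.
WWWB..
..BWB.
...W..
..BW..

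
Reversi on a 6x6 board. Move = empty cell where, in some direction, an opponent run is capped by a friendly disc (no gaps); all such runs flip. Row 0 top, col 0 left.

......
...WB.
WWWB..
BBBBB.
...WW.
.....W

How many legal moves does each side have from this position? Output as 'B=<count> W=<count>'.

-- B to move --
(0,2): no bracket -> illegal
(0,3): flips 1 -> legal
(0,4): flips 2 -> legal
(1,0): flips 2 -> legal
(1,1): flips 2 -> legal
(1,2): flips 3 -> legal
(2,4): no bracket -> illegal
(3,5): no bracket -> illegal
(4,2): no bracket -> illegal
(4,5): no bracket -> illegal
(5,2): flips 1 -> legal
(5,3): flips 1 -> legal
(5,4): flips 2 -> legal
B mobility = 8
-- W to move --
(0,3): no bracket -> illegal
(0,4): no bracket -> illegal
(0,5): no bracket -> illegal
(1,2): no bracket -> illegal
(1,5): flips 1 -> legal
(2,4): flips 2 -> legal
(2,5): flips 1 -> legal
(3,5): no bracket -> illegal
(4,0): flips 2 -> legal
(4,1): flips 1 -> legal
(4,2): flips 2 -> legal
(4,5): no bracket -> illegal
W mobility = 6

Answer: B=8 W=6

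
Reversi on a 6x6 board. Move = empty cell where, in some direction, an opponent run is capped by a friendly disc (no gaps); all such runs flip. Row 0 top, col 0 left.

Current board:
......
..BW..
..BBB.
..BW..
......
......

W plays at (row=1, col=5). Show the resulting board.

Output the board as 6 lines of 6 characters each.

Place W at (1,5); scan 8 dirs for brackets.
Dir NW: first cell '.' (not opp) -> no flip
Dir N: first cell '.' (not opp) -> no flip
Dir NE: edge -> no flip
Dir W: first cell '.' (not opp) -> no flip
Dir E: edge -> no flip
Dir SW: opp run (2,4) capped by W -> flip
Dir S: first cell '.' (not opp) -> no flip
Dir SE: edge -> no flip
All flips: (2,4)

Answer: ......
..BW.W
..BBW.
..BW..
......
......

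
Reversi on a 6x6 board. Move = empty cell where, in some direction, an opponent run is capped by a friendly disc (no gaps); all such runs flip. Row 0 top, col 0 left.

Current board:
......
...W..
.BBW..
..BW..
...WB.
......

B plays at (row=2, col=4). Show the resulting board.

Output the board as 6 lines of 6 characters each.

Answer: ......
...W..
.BBBB.
..BW..
...WB.
......

Derivation:
Place B at (2,4); scan 8 dirs for brackets.
Dir NW: opp run (1,3), next='.' -> no flip
Dir N: first cell '.' (not opp) -> no flip
Dir NE: first cell '.' (not opp) -> no flip
Dir W: opp run (2,3) capped by B -> flip
Dir E: first cell '.' (not opp) -> no flip
Dir SW: opp run (3,3), next='.' -> no flip
Dir S: first cell '.' (not opp) -> no flip
Dir SE: first cell '.' (not opp) -> no flip
All flips: (2,3)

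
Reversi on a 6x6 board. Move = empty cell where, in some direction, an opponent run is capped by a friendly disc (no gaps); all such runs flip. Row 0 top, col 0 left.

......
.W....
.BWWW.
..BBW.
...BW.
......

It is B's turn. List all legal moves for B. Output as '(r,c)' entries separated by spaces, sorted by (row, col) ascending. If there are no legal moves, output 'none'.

(0,0): flips 2 -> legal
(0,1): flips 1 -> legal
(0,2): no bracket -> illegal
(1,0): no bracket -> illegal
(1,2): flips 1 -> legal
(1,3): flips 1 -> legal
(1,4): flips 1 -> legal
(1,5): flips 1 -> legal
(2,0): no bracket -> illegal
(2,5): flips 4 -> legal
(3,1): no bracket -> illegal
(3,5): flips 1 -> legal
(4,5): flips 1 -> legal
(5,3): no bracket -> illegal
(5,4): no bracket -> illegal
(5,5): flips 1 -> legal

Answer: (0,0) (0,1) (1,2) (1,3) (1,4) (1,5) (2,5) (3,5) (4,5) (5,5)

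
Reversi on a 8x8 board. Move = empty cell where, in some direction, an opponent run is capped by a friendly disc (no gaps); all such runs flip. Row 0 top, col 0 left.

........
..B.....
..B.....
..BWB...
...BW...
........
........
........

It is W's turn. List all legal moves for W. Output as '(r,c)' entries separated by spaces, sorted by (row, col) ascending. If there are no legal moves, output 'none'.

(0,1): no bracket -> illegal
(0,2): no bracket -> illegal
(0,3): no bracket -> illegal
(1,1): flips 1 -> legal
(1,3): no bracket -> illegal
(2,1): no bracket -> illegal
(2,3): no bracket -> illegal
(2,4): flips 1 -> legal
(2,5): no bracket -> illegal
(3,1): flips 1 -> legal
(3,5): flips 1 -> legal
(4,1): no bracket -> illegal
(4,2): flips 1 -> legal
(4,5): no bracket -> illegal
(5,2): no bracket -> illegal
(5,3): flips 1 -> legal
(5,4): no bracket -> illegal

Answer: (1,1) (2,4) (3,1) (3,5) (4,2) (5,3)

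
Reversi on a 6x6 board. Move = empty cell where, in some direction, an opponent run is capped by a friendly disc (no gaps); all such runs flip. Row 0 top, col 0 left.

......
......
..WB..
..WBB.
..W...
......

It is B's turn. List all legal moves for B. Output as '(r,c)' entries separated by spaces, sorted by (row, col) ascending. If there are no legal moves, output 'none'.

(1,1): flips 1 -> legal
(1,2): no bracket -> illegal
(1,3): no bracket -> illegal
(2,1): flips 1 -> legal
(3,1): flips 1 -> legal
(4,1): flips 1 -> legal
(4,3): no bracket -> illegal
(5,1): flips 1 -> legal
(5,2): no bracket -> illegal
(5,3): no bracket -> illegal

Answer: (1,1) (2,1) (3,1) (4,1) (5,1)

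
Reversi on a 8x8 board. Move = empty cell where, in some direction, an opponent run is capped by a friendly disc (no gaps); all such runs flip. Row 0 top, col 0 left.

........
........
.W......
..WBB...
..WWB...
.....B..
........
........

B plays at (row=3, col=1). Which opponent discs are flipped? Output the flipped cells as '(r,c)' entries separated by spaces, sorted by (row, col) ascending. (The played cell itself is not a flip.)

Answer: (3,2)

Derivation:
Dir NW: first cell '.' (not opp) -> no flip
Dir N: opp run (2,1), next='.' -> no flip
Dir NE: first cell '.' (not opp) -> no flip
Dir W: first cell '.' (not opp) -> no flip
Dir E: opp run (3,2) capped by B -> flip
Dir SW: first cell '.' (not opp) -> no flip
Dir S: first cell '.' (not opp) -> no flip
Dir SE: opp run (4,2), next='.' -> no flip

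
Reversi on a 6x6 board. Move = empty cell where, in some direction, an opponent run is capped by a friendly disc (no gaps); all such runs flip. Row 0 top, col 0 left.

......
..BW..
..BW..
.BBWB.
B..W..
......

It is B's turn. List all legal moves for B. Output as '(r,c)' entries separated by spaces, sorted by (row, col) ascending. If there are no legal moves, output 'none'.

Answer: (0,4) (1,4) (2,4) (4,4) (5,2) (5,4)

Derivation:
(0,2): no bracket -> illegal
(0,3): no bracket -> illegal
(0,4): flips 1 -> legal
(1,4): flips 2 -> legal
(2,4): flips 1 -> legal
(4,2): no bracket -> illegal
(4,4): flips 1 -> legal
(5,2): flips 1 -> legal
(5,3): no bracket -> illegal
(5,4): flips 1 -> legal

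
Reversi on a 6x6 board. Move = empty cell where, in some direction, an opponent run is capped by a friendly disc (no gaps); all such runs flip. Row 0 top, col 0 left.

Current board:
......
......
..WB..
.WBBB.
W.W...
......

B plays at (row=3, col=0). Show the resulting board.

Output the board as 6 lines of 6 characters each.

Answer: ......
......
..WB..
BBBBB.
W.W...
......

Derivation:
Place B at (3,0); scan 8 dirs for brackets.
Dir NW: edge -> no flip
Dir N: first cell '.' (not opp) -> no flip
Dir NE: first cell '.' (not opp) -> no flip
Dir W: edge -> no flip
Dir E: opp run (3,1) capped by B -> flip
Dir SW: edge -> no flip
Dir S: opp run (4,0), next='.' -> no flip
Dir SE: first cell '.' (not opp) -> no flip
All flips: (3,1)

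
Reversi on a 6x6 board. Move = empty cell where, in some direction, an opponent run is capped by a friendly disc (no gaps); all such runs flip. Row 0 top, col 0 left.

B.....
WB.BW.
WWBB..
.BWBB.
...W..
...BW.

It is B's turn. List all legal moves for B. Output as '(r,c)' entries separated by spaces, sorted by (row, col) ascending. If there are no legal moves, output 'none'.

Answer: (0,5) (1,5) (3,0) (4,1) (4,2) (5,2) (5,5)

Derivation:
(0,1): no bracket -> illegal
(0,3): no bracket -> illegal
(0,4): no bracket -> illegal
(0,5): flips 1 -> legal
(1,2): no bracket -> illegal
(1,5): flips 1 -> legal
(2,4): no bracket -> illegal
(2,5): no bracket -> illegal
(3,0): flips 2 -> legal
(4,1): flips 1 -> legal
(4,2): flips 1 -> legal
(4,4): no bracket -> illegal
(4,5): no bracket -> illegal
(5,2): flips 1 -> legal
(5,5): flips 1 -> legal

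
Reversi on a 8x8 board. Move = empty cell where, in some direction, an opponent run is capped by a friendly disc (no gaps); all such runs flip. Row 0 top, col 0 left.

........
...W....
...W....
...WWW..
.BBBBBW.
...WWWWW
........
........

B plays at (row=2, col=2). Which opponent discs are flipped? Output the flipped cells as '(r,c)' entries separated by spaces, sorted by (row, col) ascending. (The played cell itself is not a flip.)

Dir NW: first cell '.' (not opp) -> no flip
Dir N: first cell '.' (not opp) -> no flip
Dir NE: opp run (1,3), next='.' -> no flip
Dir W: first cell '.' (not opp) -> no flip
Dir E: opp run (2,3), next='.' -> no flip
Dir SW: first cell '.' (not opp) -> no flip
Dir S: first cell '.' (not opp) -> no flip
Dir SE: opp run (3,3) capped by B -> flip

Answer: (3,3)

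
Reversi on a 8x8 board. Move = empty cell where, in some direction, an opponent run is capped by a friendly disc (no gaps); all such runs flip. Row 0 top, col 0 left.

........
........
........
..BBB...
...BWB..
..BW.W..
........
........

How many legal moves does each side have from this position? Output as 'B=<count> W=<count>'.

-- B to move --
(3,5): no bracket -> illegal
(4,2): no bracket -> illegal
(4,6): no bracket -> illegal
(5,4): flips 2 -> legal
(5,6): no bracket -> illegal
(6,2): no bracket -> illegal
(6,3): flips 1 -> legal
(6,4): no bracket -> illegal
(6,5): flips 1 -> legal
(6,6): flips 2 -> legal
B mobility = 4
-- W to move --
(2,1): no bracket -> illegal
(2,2): flips 1 -> legal
(2,3): flips 2 -> legal
(2,4): flips 1 -> legal
(2,5): no bracket -> illegal
(3,1): no bracket -> illegal
(3,5): flips 1 -> legal
(3,6): no bracket -> illegal
(4,1): no bracket -> illegal
(4,2): flips 1 -> legal
(4,6): flips 1 -> legal
(5,1): flips 1 -> legal
(5,4): no bracket -> illegal
(5,6): no bracket -> illegal
(6,1): no bracket -> illegal
(6,2): no bracket -> illegal
(6,3): no bracket -> illegal
W mobility = 7

Answer: B=4 W=7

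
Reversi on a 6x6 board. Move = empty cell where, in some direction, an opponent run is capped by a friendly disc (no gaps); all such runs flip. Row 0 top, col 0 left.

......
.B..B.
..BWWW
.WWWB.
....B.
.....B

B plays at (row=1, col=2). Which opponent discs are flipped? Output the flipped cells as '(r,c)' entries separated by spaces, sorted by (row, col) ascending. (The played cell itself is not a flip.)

Answer: (2,3)

Derivation:
Dir NW: first cell '.' (not opp) -> no flip
Dir N: first cell '.' (not opp) -> no flip
Dir NE: first cell '.' (not opp) -> no flip
Dir W: first cell 'B' (not opp) -> no flip
Dir E: first cell '.' (not opp) -> no flip
Dir SW: first cell '.' (not opp) -> no flip
Dir S: first cell 'B' (not opp) -> no flip
Dir SE: opp run (2,3) capped by B -> flip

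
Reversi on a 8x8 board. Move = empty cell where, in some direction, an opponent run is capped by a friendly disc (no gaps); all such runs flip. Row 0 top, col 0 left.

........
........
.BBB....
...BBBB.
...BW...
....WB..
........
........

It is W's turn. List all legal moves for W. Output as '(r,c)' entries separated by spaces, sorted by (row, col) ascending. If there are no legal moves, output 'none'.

Answer: (1,1) (2,4) (2,6) (3,2) (4,2) (5,6) (6,6)

Derivation:
(1,0): no bracket -> illegal
(1,1): flips 2 -> legal
(1,2): no bracket -> illegal
(1,3): no bracket -> illegal
(1,4): no bracket -> illegal
(2,0): no bracket -> illegal
(2,4): flips 1 -> legal
(2,5): no bracket -> illegal
(2,6): flips 1 -> legal
(2,7): no bracket -> illegal
(3,0): no bracket -> illegal
(3,1): no bracket -> illegal
(3,2): flips 1 -> legal
(3,7): no bracket -> illegal
(4,2): flips 1 -> legal
(4,5): no bracket -> illegal
(4,6): no bracket -> illegal
(4,7): no bracket -> illegal
(5,2): no bracket -> illegal
(5,3): no bracket -> illegal
(5,6): flips 1 -> legal
(6,4): no bracket -> illegal
(6,5): no bracket -> illegal
(6,6): flips 1 -> legal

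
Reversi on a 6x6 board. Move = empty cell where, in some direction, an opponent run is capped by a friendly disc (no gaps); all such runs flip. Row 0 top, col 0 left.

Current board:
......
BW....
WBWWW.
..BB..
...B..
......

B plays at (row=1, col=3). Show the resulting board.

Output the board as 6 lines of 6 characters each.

Place B at (1,3); scan 8 dirs for brackets.
Dir NW: first cell '.' (not opp) -> no flip
Dir N: first cell '.' (not opp) -> no flip
Dir NE: first cell '.' (not opp) -> no flip
Dir W: first cell '.' (not opp) -> no flip
Dir E: first cell '.' (not opp) -> no flip
Dir SW: opp run (2,2), next='.' -> no flip
Dir S: opp run (2,3) capped by B -> flip
Dir SE: opp run (2,4), next='.' -> no flip
All flips: (2,3)

Answer: ......
BW.B..
WBWBW.
..BB..
...B..
......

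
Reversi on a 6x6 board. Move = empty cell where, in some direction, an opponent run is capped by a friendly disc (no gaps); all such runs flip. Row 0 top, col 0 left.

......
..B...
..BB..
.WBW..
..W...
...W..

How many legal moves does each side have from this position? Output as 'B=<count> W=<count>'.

Answer: B=6 W=3

Derivation:
-- B to move --
(2,0): no bracket -> illegal
(2,1): no bracket -> illegal
(2,4): no bracket -> illegal
(3,0): flips 1 -> legal
(3,4): flips 1 -> legal
(4,0): flips 1 -> legal
(4,1): no bracket -> illegal
(4,3): flips 1 -> legal
(4,4): flips 1 -> legal
(5,1): no bracket -> illegal
(5,2): flips 1 -> legal
(5,4): no bracket -> illegal
B mobility = 6
-- W to move --
(0,1): no bracket -> illegal
(0,2): flips 3 -> legal
(0,3): no bracket -> illegal
(1,1): flips 1 -> legal
(1,3): flips 2 -> legal
(1,4): no bracket -> illegal
(2,1): no bracket -> illegal
(2,4): no bracket -> illegal
(3,4): no bracket -> illegal
(4,1): no bracket -> illegal
(4,3): no bracket -> illegal
W mobility = 3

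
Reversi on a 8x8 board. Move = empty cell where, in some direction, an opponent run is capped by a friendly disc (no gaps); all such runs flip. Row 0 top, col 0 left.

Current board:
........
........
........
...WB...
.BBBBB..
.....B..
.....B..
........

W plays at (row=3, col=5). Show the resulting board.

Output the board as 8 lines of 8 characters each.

Place W at (3,5); scan 8 dirs for brackets.
Dir NW: first cell '.' (not opp) -> no flip
Dir N: first cell '.' (not opp) -> no flip
Dir NE: first cell '.' (not opp) -> no flip
Dir W: opp run (3,4) capped by W -> flip
Dir E: first cell '.' (not opp) -> no flip
Dir SW: opp run (4,4), next='.' -> no flip
Dir S: opp run (4,5) (5,5) (6,5), next='.' -> no flip
Dir SE: first cell '.' (not opp) -> no flip
All flips: (3,4)

Answer: ........
........
........
...WWW..
.BBBBB..
.....B..
.....B..
........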